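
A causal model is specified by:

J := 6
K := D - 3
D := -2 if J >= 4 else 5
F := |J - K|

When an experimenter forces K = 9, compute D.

-2

Under do(K=9), the mechanism K := D - 3 is discarded; K is fixed at 9.
Since D is not a descendant of the intervened variable, it is unaffected.
D = -2 if J >= 4 else 5  [with J=6]  = -2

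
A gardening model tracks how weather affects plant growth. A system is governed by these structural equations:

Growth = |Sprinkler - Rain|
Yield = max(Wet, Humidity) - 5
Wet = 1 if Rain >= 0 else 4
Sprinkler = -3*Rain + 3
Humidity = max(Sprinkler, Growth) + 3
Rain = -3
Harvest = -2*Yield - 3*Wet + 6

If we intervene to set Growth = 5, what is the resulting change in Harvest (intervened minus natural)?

The intervention breaks the incoming arrows to Growth: Growth = |Sprinkler - Rain| no longer applies, and Growth = 5.
Sprinkler = -3*Rain + 3  [with Rain=-3]  = 12
Wet = 1 if Rain >= 0 else 4  [with Rain=-3]  = 4
Humidity = max(Sprinkler, Growth) + 3  [with Sprinkler=12, Growth=5]  = 15
Yield = max(Wet, Humidity) - 5  [with Wet=4, Humidity=15]  = 10
Harvest = -2*Yield - 3*Wet + 6  [with Yield=10, Wet=4]  = -26
Without intervention: Sprinkler = -3*Rain + 3  [with Rain=-3]  = 12; Wet = 1 if Rain >= 0 else 4  [with Rain=-3]  = 4; Growth = |Sprinkler - Rain|  [with Sprinkler=12, Rain=-3]  = 15; Humidity = max(Sprinkler, Growth) + 3  [with Sprinkler=12, Growth=15]  = 18; Yield = max(Wet, Humidity) - 5  [with Wet=4, Humidity=18]  = 13; Harvest = -2*Yield - 3*Wet + 6  [with Yield=13, Wet=4]  = -32.
Change = -26 − (-32) = 6.

6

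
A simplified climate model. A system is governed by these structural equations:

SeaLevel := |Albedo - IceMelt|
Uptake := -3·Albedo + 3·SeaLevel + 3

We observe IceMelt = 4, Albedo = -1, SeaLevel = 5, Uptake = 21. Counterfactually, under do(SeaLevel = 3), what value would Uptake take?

15

The intervention breaks the incoming arrows to SeaLevel: SeaLevel := |Albedo - IceMelt| no longer applies, and SeaLevel = 3.
Uptake = -3·Albedo + 3·SeaLevel + 3  [with Albedo=-1, SeaLevel=3]  = 15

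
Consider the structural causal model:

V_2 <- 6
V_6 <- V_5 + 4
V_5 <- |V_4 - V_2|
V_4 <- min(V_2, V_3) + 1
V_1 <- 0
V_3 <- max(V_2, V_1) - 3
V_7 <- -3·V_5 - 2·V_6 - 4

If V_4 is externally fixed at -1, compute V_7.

The intervention breaks the incoming arrows to V_4: V_4 <- min(V_2, V_3) + 1 no longer applies, and V_4 = -1.
V_5 = |V_4 - V_2|  [with V_4=-1, V_2=6]  = 7
V_6 = V_5 + 4  [with V_5=7]  = 11
V_7 = -3·V_5 - 2·V_6 - 4  [with V_5=7, V_6=11]  = -47

-47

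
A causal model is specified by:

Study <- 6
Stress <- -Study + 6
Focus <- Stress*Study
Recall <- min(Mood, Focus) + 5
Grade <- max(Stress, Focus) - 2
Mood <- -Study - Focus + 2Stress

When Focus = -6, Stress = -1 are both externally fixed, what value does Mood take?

-2

The joint intervention fixes Focus = -6, Stress = -1, removing each variable's own equation.
Mood = -Study - Focus + 2Stress  [with Study=6, Focus=-6, Stress=-1]  = -2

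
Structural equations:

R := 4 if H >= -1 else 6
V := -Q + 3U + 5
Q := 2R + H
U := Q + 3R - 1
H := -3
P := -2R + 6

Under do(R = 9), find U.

41

do(R=9) replaces the equation R := 4 if H >= -1 else 6 with the constant R = 9.
Q = 2R + H  [with R=9, H=-3]  = 15
U = Q + 3R - 1  [with Q=15, R=9]  = 41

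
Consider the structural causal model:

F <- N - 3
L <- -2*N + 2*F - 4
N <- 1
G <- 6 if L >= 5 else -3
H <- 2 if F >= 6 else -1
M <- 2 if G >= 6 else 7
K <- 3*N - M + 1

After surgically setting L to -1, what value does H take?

The intervention breaks the incoming arrows to L: L <- -2*N + 2*F - 4 no longer applies, and L = -1.
H is not downstream of the intervention, so its value is determined by the original equations.
F = N - 3  [with N=1]  = -2
H = 2 if F >= 6 else -1  [with F=-2]  = -1

-1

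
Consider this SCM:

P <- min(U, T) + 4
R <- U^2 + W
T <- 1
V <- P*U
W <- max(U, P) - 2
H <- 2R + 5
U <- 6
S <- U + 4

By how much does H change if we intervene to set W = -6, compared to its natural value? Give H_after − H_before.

-20

Under do(W=-6), the mechanism W <- max(U, P) - 2 is discarded; W is fixed at -6.
R = U^2 + W  [with U=6, W=-6]  = 30
H = 2R + 5  [with R=30]  = 65
Without intervention: P = min(U, T) + 4  [with U=6, T=1]  = 5; W = max(U, P) - 2  [with U=6, P=5]  = 4; R = U^2 + W  [with U=6, W=4]  = 40; H = 2R + 5  [with R=40]  = 85.
Change = 65 − 85 = -20.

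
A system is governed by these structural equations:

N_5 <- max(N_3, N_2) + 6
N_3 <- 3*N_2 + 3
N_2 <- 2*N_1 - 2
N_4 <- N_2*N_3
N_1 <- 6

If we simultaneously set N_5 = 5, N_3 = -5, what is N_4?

-50

Under do(N_5 = 5, N_3 = -5), each intervened variable's structural equation is replaced by its fixed value.
N_2 = 2*N_1 - 2  [with N_1=6]  = 10
N_4 = N_2*N_3  [with N_2=10, N_3=-5]  = -50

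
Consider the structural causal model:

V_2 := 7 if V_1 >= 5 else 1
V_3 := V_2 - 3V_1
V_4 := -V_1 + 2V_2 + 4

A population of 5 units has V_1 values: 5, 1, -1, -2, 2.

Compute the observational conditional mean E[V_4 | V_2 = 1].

Observing V_2=1 restricts to units where V_2's equation naturally yields 1: V_1 ∈ {1, -1, -2, 2}. In that subpopulation V_4 = 5, 7, 8, 4, mean 6.

6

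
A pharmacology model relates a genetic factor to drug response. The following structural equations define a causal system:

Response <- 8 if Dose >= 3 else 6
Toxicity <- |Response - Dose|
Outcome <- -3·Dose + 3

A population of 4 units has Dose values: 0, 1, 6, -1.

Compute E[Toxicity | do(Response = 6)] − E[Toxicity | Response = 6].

-1.5

do(Response=6) breaks Response's dependence on Dose. With Response=6 fixed, Toxicity across the units is 6, 5, 0, 7, mean 4.5.
E[Toxicity|Response=6] averages over only the 3 units with Response=6 (Dose = 0, 1, -1): Toxicity = 6, 5, 7, mean 6.
Difference = 4.5 − 6 = -1.5.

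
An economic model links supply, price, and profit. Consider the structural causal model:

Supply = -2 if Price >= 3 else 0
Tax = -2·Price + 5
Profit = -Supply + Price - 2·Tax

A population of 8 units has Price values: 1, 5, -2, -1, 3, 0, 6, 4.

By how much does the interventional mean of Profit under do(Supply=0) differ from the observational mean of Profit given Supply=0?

do(Supply=0) breaks Supply's dependence on Price. With Supply=0 fixed, Profit across the units is -5, 15, -20, -15, 5, -10, 20, 10, mean 0.
Conditioning on Supply=0 selects the 4 unit(s) with Price ∈ {1, -2, -1, 0}. Their Profit values: -5, -20, -15, -10. Mean = -12.5.
Difference = 0 − (-12.5) = 12.5.

12.5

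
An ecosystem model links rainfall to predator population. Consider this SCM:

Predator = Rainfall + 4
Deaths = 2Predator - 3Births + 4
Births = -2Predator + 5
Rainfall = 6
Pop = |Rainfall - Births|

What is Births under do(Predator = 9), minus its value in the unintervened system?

2

The intervention breaks the incoming arrows to Predator: Predator = Rainfall + 4 no longer applies, and Predator = 9.
Births = -2Predator + 5  [with Predator=9]  = -13
Without intervention: Predator = Rainfall + 4  [with Rainfall=6]  = 10; Births = -2Predator + 5  [with Predator=10]  = -15.
Change = -13 − (-15) = 2.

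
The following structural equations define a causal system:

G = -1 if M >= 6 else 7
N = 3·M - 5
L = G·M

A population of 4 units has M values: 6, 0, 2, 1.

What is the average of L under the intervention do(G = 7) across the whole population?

15.75

Every unit gets G=7 under the intervention. L values become 42, 0, 14, 7; E[L|do(G=7)] = 15.75.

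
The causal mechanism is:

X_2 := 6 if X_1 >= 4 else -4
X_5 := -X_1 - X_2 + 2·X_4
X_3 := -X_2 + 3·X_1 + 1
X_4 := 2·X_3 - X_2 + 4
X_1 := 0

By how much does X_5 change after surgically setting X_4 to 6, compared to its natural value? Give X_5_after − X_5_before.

-24

Intervening sets X_4 = 6 and removes its equation (X_4 := 2·X_3 - X_2 + 4).
X_2 = 6 if X_1 >= 4 else -4  [with X_1=0]  = -4
X_5 = -X_1 - X_2 + 2·X_4  [with X_1=0, X_2=-4, X_4=6]  = 16
Without intervention: X_2 = 6 if X_1 >= 4 else -4  [with X_1=0]  = -4; X_3 = -X_2 + 3·X_1 + 1  [with X_2=-4, X_1=0]  = 5; X_4 = 2·X_3 - X_2 + 4  [with X_3=5, X_2=-4]  = 18; X_5 = -X_1 - X_2 + 2·X_4  [with X_1=0, X_2=-4, X_4=18]  = 40.
Change = 16 − 40 = -24.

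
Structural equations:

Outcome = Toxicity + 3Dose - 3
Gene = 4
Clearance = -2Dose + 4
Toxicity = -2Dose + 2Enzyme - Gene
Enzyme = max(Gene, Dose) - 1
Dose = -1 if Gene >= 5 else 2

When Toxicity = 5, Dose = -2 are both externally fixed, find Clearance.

The joint intervention fixes Toxicity = 5, Dose = -2, removing each variable's own equation.
Clearance = -2Dose + 4  [with Dose=-2]  = 8

8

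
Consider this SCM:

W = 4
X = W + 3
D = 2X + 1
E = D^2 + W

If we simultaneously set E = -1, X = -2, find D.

-3

Setting E = -1, X = -2 by intervention discards those variables' equations.
D = 2X + 1  [with X=-2]  = -3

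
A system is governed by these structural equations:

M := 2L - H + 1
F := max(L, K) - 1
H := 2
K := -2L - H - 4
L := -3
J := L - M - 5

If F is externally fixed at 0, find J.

do(F=0) replaces the equation F := max(L, K) - 1 with the constant F = 0.
No directed path runs from F to J, so J keeps its natural value.
M = 2L - H + 1  [with L=-3, H=2]  = -7
J = L - M - 5  [with L=-3, M=-7]  = -1

-1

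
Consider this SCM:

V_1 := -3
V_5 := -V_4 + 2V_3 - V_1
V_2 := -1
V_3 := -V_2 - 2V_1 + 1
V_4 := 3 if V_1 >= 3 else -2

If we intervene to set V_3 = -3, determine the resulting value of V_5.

do(V_3=-3) replaces the equation V_3 := -V_2 - 2V_1 + 1 with the constant V_3 = -3.
V_4 = 3 if V_1 >= 3 else -2  [with V_1=-3]  = -2
V_5 = -V_4 + 2V_3 - V_1  [with V_4=-2, V_3=-3, V_1=-3]  = -1

-1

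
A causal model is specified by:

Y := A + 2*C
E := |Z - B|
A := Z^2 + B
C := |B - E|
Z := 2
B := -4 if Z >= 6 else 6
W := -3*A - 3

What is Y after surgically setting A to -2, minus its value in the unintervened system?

-12

The intervention breaks the incoming arrows to A: A := Z^2 + B no longer applies, and A = -2.
B = -4 if Z >= 6 else 6  [with Z=2]  = 6
E = |Z - B|  [with Z=2, B=6]  = 4
C = |B - E|  [with B=6, E=4]  = 2
Y = A + 2*C  [with A=-2, C=2]  = 2
Without intervention: B = -4 if Z >= 6 else 6  [with Z=2]  = 6; A = Z^2 + B  [with Z=2, B=6]  = 10; E = |Z - B|  [with Z=2, B=6]  = 4; C = |B - E|  [with B=6, E=4]  = 2; Y = A + 2*C  [with A=10, C=2]  = 14.
Change = 2 − 14 = -12.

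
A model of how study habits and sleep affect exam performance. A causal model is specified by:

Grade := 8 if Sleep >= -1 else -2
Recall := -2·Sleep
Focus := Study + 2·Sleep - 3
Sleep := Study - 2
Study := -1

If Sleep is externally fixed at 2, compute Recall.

Under do(Sleep=2), the mechanism Sleep := Study - 2 is discarded; Sleep is fixed at 2.
Recall = -2·Sleep  [with Sleep=2]  = -4

-4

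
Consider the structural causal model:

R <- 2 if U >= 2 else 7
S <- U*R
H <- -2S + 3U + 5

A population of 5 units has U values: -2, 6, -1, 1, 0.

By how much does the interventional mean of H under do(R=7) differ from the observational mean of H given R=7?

do(R=7) breaks R's dependence on U. With R=7 fixed, H across the units is 27, -61, 16, -6, 5, mean -3.8.
E[H|R=7] averages over only the 4 units with R=7 (U = -2, -1, 1, 0): H = 27, 16, -6, 5, mean 10.5.
Difference = -3.8 − 10.5 = -14.3.

-14.3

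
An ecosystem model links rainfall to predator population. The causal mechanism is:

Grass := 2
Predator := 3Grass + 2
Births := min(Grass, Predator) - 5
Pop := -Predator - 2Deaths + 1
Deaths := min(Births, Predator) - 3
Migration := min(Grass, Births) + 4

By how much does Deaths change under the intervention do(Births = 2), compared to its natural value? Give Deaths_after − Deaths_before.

5

The intervention breaks the incoming arrows to Births: Births := min(Grass, Predator) - 5 no longer applies, and Births = 2.
Predator = 3Grass + 2  [with Grass=2]  = 8
Deaths = min(Births, Predator) - 3  [with Births=2, Predator=8]  = -1
Without intervention: Predator = 3Grass + 2  [with Grass=2]  = 8; Births = min(Grass, Predator) - 5  [with Grass=2, Predator=8]  = -3; Deaths = min(Births, Predator) - 3  [with Births=-3, Predator=8]  = -6.
Change = -1 − (-6) = 5.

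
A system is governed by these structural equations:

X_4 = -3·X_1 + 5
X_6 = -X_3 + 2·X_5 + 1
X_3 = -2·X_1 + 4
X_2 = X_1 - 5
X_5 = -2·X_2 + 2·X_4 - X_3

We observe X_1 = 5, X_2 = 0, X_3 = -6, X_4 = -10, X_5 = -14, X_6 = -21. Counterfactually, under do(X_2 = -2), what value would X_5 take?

-10

do(X_2=-2) replaces the equation X_2 = X_1 - 5 with the constant X_2 = -2.
X_3 = -2·X_1 + 4  [with X_1=5]  = -6
X_4 = -3·X_1 + 5  [with X_1=5]  = -10
X_5 = -2·X_2 + 2·X_4 - X_3  [with X_2=-2, X_4=-10, X_3=-6]  = -10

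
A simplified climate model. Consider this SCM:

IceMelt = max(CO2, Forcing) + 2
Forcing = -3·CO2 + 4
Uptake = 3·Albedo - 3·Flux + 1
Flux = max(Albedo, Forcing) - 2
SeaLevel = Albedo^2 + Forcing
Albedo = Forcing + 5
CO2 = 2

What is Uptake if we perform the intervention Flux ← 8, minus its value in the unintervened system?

-21

Intervening sets Flux = 8 and removes its equation (Flux = max(Albedo, Forcing) - 2).
Forcing = -3·CO2 + 4  [with CO2=2]  = -2
Albedo = Forcing + 5  [with Forcing=-2]  = 3
Uptake = 3·Albedo - 3·Flux + 1  [with Albedo=3, Flux=8]  = -14
Without intervention: Forcing = -3·CO2 + 4  [with CO2=2]  = -2; Albedo = Forcing + 5  [with Forcing=-2]  = 3; Flux = max(Albedo, Forcing) - 2  [with Albedo=3, Forcing=-2]  = 1; Uptake = 3·Albedo - 3·Flux + 1  [with Albedo=3, Flux=1]  = 7.
Change = -14 − 7 = -21.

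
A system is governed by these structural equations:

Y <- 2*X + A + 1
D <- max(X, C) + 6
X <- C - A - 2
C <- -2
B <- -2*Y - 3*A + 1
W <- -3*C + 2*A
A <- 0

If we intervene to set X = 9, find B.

The intervention breaks the incoming arrows to X: X <- C - A - 2 no longer applies, and X = 9.
Y = 2*X + A + 1  [with X=9, A=0]  = 19
B = -2*Y - 3*A + 1  [with Y=19, A=0]  = -37

-37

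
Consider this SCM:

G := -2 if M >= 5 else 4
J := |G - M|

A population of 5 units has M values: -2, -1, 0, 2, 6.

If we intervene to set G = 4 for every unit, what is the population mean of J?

The intervention sets G=4 in all 5 units regardless of M. Recomputing J per unit gives 6, 5, 4, 2, 2; average 3.8.

3.8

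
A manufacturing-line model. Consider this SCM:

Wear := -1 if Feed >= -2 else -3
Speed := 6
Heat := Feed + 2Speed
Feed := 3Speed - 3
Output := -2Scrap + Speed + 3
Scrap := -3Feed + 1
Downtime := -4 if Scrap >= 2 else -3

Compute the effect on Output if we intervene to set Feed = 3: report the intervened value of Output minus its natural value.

Under do(Feed=3), the mechanism Feed := 3Speed - 3 is discarded; Feed is fixed at 3.
Scrap = -3Feed + 1  [with Feed=3]  = -8
Output = -2Scrap + Speed + 3  [with Scrap=-8, Speed=6]  = 25
Without intervention: Feed = 3Speed - 3  [with Speed=6]  = 15; Scrap = -3Feed + 1  [with Feed=15]  = -44; Output = -2Scrap + Speed + 3  [with Scrap=-44, Speed=6]  = 97.
Change = 25 − 97 = -72.

-72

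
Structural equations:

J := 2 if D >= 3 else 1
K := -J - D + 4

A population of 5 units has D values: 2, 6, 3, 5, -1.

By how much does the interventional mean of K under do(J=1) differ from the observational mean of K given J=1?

-2.5

Under do(J=1), J's equation is replaced by J=1 for every unit. Per-unit K: 1, -3, 0, -2, 4. Mean = 0.
Conditioning on J=1 selects the 2 unit(s) with D ∈ {2, -1}. Their K values: 1, 4. Mean = 2.5.
Difference = 0 − 2.5 = -2.5.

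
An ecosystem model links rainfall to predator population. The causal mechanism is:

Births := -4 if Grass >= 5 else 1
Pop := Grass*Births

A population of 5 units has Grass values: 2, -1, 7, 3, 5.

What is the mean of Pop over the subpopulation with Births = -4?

E[Pop|Births=-4] averages over only the 2 units with Births=-4 (Grass = 7, 5): Pop = -28, -20, mean -24.

-24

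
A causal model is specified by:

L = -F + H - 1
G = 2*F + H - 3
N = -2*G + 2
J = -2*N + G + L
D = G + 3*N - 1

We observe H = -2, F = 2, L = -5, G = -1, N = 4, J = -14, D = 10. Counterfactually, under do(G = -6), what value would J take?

Under do(G=-6), the mechanism G = 2*F + H - 3 is discarded; G is fixed at -6.
L = -F + H - 1  [with F=2, H=-2]  = -5
N = -2*G + 2  [with G=-6]  = 14
J = -2*N + G + L  [with N=14, G=-6, L=-5]  = -39

-39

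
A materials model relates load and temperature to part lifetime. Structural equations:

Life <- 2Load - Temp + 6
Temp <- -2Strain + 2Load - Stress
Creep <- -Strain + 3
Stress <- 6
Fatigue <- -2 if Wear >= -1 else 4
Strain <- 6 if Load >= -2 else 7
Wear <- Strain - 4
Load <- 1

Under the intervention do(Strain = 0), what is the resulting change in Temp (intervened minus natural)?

12

The intervention breaks the incoming arrows to Strain: Strain <- 6 if Load >= -2 else 7 no longer applies, and Strain = 0.
Temp = -2Strain + 2Load - Stress  [with Strain=0, Load=1, Stress=6]  = -4
Without intervention: Strain = 6 if Load >= -2 else 7  [with Load=1]  = 6; Temp = -2Strain + 2Load - Stress  [with Strain=6, Load=1, Stress=6]  = -16.
Change = -4 − (-16) = 12.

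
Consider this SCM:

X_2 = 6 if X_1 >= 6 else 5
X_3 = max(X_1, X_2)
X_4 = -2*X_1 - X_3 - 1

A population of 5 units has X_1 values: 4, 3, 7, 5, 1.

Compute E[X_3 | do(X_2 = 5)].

5.4

Under do(X_2=5), X_2's equation is replaced by X_2=5 for every unit. Per-unit X_3: 5, 5, 7, 5, 5. Mean = 5.4.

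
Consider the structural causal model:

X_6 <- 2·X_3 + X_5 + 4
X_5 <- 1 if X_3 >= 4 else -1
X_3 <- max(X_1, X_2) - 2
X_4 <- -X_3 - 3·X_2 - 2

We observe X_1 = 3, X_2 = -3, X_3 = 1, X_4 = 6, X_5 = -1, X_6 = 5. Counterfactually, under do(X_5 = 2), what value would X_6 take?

8

The intervention breaks the incoming arrows to X_5: X_5 <- 1 if X_3 >= 4 else -1 no longer applies, and X_5 = 2.
X_3 = max(X_1, X_2) - 2  [with X_1=3, X_2=-3]  = 1
X_6 = 2·X_3 + X_5 + 4  [with X_3=1, X_5=2]  = 8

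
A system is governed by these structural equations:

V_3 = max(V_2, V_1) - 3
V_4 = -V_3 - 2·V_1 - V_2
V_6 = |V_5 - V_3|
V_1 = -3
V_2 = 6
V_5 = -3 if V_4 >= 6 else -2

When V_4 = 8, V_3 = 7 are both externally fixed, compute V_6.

The joint intervention fixes V_4 = 8, V_3 = 7, removing each variable's own equation.
V_5 = -3 if V_4 >= 6 else -2  [with V_4=8]  = -3
V_6 = |V_5 - V_3|  [with V_5=-3, V_3=7]  = 10

10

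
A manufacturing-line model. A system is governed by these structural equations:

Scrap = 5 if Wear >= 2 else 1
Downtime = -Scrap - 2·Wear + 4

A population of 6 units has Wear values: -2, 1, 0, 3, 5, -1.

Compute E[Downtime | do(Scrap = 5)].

-3

do(Scrap=5) breaks Scrap's dependence on Wear. With Scrap=5 fixed, Downtime across the units is 3, -3, -1, -7, -11, 1, mean -3.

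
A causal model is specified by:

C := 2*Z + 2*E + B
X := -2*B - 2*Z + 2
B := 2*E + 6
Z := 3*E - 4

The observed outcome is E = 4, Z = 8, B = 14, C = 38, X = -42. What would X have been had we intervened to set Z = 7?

do(Z=7) replaces the equation Z := 3*E - 4 with the constant Z = 7.
B = 2*E + 6  [with E=4]  = 14
X = -2*B - 2*Z + 2  [with B=14, Z=7]  = -40

-40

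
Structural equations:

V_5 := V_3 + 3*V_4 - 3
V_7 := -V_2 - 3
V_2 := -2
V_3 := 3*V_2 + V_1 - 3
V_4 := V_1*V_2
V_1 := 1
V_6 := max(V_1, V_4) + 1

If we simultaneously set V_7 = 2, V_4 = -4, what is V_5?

-23

Under do(V_7 = 2, V_4 = -4), each intervened variable's structural equation is replaced by its fixed value.
V_3 = 3*V_2 + V_1 - 3  [with V_2=-2, V_1=1]  = -8
V_5 = V_3 + 3*V_4 - 3  [with V_3=-8, V_4=-4]  = -23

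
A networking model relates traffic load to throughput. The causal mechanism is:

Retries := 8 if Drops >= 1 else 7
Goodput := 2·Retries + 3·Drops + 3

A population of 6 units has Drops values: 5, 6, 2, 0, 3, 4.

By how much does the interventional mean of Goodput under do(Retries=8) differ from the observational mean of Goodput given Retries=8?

-2

The intervention sets Retries=8 in all 6 units regardless of Drops. Recomputing Goodput per unit gives 34, 37, 25, 19, 28, 31; average 29.
E[Goodput|Retries=8] averages over only the 5 units with Retries=8 (Drops = 5, 6, 2, 3, 4): Goodput = 34, 37, 25, 28, 31, mean 31.
Difference = 29 − 31 = -2.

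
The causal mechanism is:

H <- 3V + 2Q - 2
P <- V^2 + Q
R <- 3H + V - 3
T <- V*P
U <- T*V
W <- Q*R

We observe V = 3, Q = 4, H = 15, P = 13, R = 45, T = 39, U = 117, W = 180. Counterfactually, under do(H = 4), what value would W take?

48

The intervention breaks the incoming arrows to H: H <- 3V + 2Q - 2 no longer applies, and H = 4.
R = 3H + V - 3  [with H=4, V=3]  = 12
W = Q*R  [with Q=4, R=12]  = 48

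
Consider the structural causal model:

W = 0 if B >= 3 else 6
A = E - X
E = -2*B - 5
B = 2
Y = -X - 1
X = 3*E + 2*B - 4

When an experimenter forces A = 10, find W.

6

Under do(A=10), the mechanism A = E - X is discarded; A is fixed at 10.
Since W is not a descendant of the intervened variable, it is unaffected.
W = 0 if B >= 3 else 6  [with B=2]  = 6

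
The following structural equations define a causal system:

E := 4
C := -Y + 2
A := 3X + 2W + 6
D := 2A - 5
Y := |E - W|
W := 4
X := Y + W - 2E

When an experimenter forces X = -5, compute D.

The intervention breaks the incoming arrows to X: X := Y + W - 2E no longer applies, and X = -5.
A = 3X + 2W + 6  [with X=-5, W=4]  = -1
D = 2A - 5  [with A=-1]  = -7

-7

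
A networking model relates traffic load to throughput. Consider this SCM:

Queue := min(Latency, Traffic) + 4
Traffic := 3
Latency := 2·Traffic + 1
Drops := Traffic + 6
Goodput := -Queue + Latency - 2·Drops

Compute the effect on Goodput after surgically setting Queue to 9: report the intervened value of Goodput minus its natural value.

-2

do(Queue=9) replaces the equation Queue := min(Latency, Traffic) + 4 with the constant Queue = 9.
Latency = 2·Traffic + 1  [with Traffic=3]  = 7
Drops = Traffic + 6  [with Traffic=3]  = 9
Goodput = -Queue + Latency - 2·Drops  [with Queue=9, Latency=7, Drops=9]  = -20
Without intervention: Latency = 2·Traffic + 1  [with Traffic=3]  = 7; Queue = min(Latency, Traffic) + 4  [with Latency=7, Traffic=3]  = 7; Drops = Traffic + 6  [with Traffic=3]  = 9; Goodput = -Queue + Latency - 2·Drops  [with Queue=7, Latency=7, Drops=9]  = -18.
Change = -20 − (-18) = -2.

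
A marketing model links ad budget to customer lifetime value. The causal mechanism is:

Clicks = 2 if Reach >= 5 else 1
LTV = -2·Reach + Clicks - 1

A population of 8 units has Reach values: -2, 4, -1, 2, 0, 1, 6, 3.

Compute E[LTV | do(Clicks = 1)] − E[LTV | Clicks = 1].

-1.25

do(Clicks=1) breaks Clicks's dependence on Reach. With Clicks=1 fixed, LTV across the units is 4, -8, 2, -4, 0, -2, -12, -6, mean -3.25.
Conditioning on Clicks=1 selects the 7 unit(s) with Reach ∈ {-2, 4, -1, 2, 0, 1, 3}. Their LTV values: 4, -8, 2, -4, 0, -2, -6. Mean = -2.
Difference = -3.25 − (-2) = -1.25.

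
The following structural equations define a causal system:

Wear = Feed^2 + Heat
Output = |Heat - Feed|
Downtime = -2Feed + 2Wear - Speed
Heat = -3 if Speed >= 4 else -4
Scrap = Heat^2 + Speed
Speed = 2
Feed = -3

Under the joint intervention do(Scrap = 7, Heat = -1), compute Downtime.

20

The joint intervention fixes Scrap = 7, Heat = -1, removing each variable's own equation.
Wear = Feed^2 + Heat  [with Feed=-3, Heat=-1]  = 8
Downtime = -2Feed + 2Wear - Speed  [with Feed=-3, Wear=8, Speed=2]  = 20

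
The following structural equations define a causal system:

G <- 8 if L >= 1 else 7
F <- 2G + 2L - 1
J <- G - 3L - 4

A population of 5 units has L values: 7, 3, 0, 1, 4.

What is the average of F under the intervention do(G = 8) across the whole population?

21

The intervention sets G=8 in all 5 units regardless of L. Recomputing F per unit gives 29, 21, 15, 17, 23; average 21.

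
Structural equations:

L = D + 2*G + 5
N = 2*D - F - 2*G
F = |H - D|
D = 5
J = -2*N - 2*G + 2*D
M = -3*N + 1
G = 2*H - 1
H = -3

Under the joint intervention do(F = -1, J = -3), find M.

-74

Under do(F = -1, J = -3), each intervened variable's structural equation is replaced by its fixed value.
G = 2*H - 1  [with H=-3]  = -7
N = 2*D - F - 2*G  [with D=5, F=-1, G=-7]  = 25
M = -3*N + 1  [with N=25]  = -74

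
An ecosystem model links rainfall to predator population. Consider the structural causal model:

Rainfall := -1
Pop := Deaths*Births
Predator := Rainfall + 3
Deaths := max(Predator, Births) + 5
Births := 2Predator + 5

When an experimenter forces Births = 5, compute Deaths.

The intervention breaks the incoming arrows to Births: Births := 2Predator + 5 no longer applies, and Births = 5.
Predator = Rainfall + 3  [with Rainfall=-1]  = 2
Deaths = max(Predator, Births) + 5  [with Predator=2, Births=5]  = 10

10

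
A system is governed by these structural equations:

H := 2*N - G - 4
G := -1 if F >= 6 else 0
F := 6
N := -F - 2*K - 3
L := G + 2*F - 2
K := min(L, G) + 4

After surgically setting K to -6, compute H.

Under do(K=-6), the mechanism K := min(L, G) + 4 is discarded; K is fixed at -6.
G = -1 if F >= 6 else 0  [with F=6]  = -1
N = -F - 2*K - 3  [with F=6, K=-6]  = 3
H = 2*N - G - 4  [with N=3, G=-1]  = 3

3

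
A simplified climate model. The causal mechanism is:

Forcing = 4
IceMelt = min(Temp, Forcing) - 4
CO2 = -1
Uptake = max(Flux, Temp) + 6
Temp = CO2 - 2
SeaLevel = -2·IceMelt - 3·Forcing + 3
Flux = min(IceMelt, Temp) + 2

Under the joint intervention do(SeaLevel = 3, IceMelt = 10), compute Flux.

-1

Setting SeaLevel = 3, IceMelt = 10 by intervention discards those variables' equations.
Temp = CO2 - 2  [with CO2=-1]  = -3
Flux = min(IceMelt, Temp) + 2  [with IceMelt=10, Temp=-3]  = -1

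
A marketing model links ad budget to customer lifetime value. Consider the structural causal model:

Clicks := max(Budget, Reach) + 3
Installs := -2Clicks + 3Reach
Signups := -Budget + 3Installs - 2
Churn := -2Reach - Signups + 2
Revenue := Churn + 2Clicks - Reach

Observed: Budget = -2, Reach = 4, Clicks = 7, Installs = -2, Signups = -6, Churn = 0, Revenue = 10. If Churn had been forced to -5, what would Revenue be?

5

Intervening sets Churn = -5 and removes its equation (Churn := -2Reach - Signups + 2).
Clicks = max(Budget, Reach) + 3  [with Budget=-2, Reach=4]  = 7
Revenue = Churn + 2Clicks - Reach  [with Churn=-5, Clicks=7, Reach=4]  = 5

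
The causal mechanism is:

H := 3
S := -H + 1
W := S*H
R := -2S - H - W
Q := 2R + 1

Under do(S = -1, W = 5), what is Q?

Under do(S = -1, W = 5), each intervened variable's structural equation is replaced by its fixed value.
R = -2S - H - W  [with S=-1, H=3, W=5]  = -6
Q = 2R + 1  [with R=-6]  = -11

-11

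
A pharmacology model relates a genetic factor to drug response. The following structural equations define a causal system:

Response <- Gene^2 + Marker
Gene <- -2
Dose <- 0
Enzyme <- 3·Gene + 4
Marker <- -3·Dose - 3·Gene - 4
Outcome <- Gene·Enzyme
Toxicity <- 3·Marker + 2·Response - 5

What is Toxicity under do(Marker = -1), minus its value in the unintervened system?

Under do(Marker=-1), the mechanism Marker <- -3·Dose - 3·Gene - 4 is discarded; Marker is fixed at -1.
Response = Gene^2 + Marker  [with Gene=-2, Marker=-1]  = 3
Toxicity = 3·Marker + 2·Response - 5  [with Marker=-1, Response=3]  = -2
Without intervention: Marker = -3·Dose - 3·Gene - 4  [with Dose=0, Gene=-2]  = 2; Response = Gene^2 + Marker  [with Gene=-2, Marker=2]  = 6; Toxicity = 3·Marker + 2·Response - 5  [with Marker=2, Response=6]  = 13.
Change = -2 − 13 = -15.

-15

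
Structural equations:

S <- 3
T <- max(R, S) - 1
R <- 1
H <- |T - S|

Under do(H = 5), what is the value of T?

Under do(H=5), the mechanism H <- |T - S| is discarded; H is fixed at 5.
Since T is not a descendant of the intervened variable, it is unaffected.
T = max(R, S) - 1  [with R=1, S=3]  = 2

2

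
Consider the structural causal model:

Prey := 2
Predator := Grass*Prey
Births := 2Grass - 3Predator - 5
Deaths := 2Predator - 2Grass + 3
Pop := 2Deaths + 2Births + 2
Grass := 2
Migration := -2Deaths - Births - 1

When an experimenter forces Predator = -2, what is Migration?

4

The intervention breaks the incoming arrows to Predator: Predator := Grass*Prey no longer applies, and Predator = -2.
Births = 2Grass - 3Predator - 5  [with Grass=2, Predator=-2]  = 5
Deaths = 2Predator - 2Grass + 3  [with Predator=-2, Grass=2]  = -5
Migration = -2Deaths - Births - 1  [with Deaths=-5, Births=5]  = 4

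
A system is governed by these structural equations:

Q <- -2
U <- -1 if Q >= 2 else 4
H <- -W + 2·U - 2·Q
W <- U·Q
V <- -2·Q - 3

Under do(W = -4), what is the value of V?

1

Under do(W=-4), the mechanism W <- U·Q is discarded; W is fixed at -4.
Since V is not a descendant of the intervened variable, it is unaffected.
V = -2·Q - 3  [with Q=-2]  = 1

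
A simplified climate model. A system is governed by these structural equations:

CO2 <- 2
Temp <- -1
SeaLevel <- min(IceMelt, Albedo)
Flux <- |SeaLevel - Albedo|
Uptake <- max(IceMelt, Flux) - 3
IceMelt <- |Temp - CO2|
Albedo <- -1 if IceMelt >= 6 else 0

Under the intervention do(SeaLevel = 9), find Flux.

The intervention breaks the incoming arrows to SeaLevel: SeaLevel <- min(IceMelt, Albedo) no longer applies, and SeaLevel = 9.
IceMelt = |Temp - CO2|  [with Temp=-1, CO2=2]  = 3
Albedo = -1 if IceMelt >= 6 else 0  [with IceMelt=3]  = 0
Flux = |SeaLevel - Albedo|  [with SeaLevel=9, Albedo=0]  = 9

9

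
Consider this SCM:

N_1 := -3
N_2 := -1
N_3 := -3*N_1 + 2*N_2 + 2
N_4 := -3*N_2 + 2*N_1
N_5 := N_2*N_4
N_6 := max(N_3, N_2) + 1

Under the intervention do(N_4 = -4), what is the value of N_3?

9

Under do(N_4=-4), the mechanism N_4 := -3*N_2 + 2*N_1 is discarded; N_4 is fixed at -4.
Since N_3 is not a descendant of the intervened variable, it is unaffected.
N_3 = -3*N_1 + 2*N_2 + 2  [with N_1=-3, N_2=-1]  = 9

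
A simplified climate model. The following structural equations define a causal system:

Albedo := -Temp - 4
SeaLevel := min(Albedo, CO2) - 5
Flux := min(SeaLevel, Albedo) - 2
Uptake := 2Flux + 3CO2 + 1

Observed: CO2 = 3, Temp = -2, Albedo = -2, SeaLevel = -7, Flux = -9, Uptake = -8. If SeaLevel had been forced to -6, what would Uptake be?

-6

Under do(SeaLevel=-6), the mechanism SeaLevel := min(Albedo, CO2) - 5 is discarded; SeaLevel is fixed at -6.
Albedo = -Temp - 4  [with Temp=-2]  = -2
Flux = min(SeaLevel, Albedo) - 2  [with SeaLevel=-6, Albedo=-2]  = -8
Uptake = 2Flux + 3CO2 + 1  [with Flux=-8, CO2=3]  = -6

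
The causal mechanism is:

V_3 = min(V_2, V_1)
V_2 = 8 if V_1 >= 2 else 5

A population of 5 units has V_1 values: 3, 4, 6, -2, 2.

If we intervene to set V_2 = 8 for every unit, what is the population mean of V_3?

2.6

Under do(V_2=8), V_2's equation is replaced by V_2=8 for every unit. Per-unit V_3: 3, 4, 6, -2, 2. Mean = 2.6.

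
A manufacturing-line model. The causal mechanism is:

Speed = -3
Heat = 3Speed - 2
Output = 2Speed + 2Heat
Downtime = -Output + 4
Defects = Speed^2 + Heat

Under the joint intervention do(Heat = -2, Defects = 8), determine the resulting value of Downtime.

14

Under do(Heat = -2, Defects = 8), each intervened variable's structural equation is replaced by its fixed value.
Output = 2Speed + 2Heat  [with Speed=-3, Heat=-2]  = -10
Downtime = -Output + 4  [with Output=-10]  = 14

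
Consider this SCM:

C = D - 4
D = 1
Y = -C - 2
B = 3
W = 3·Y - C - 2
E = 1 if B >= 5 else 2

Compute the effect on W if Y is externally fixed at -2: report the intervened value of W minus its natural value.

Under do(Y=-2), the mechanism Y = -C - 2 is discarded; Y is fixed at -2.
C = D - 4  [with D=1]  = -3
W = 3·Y - C - 2  [with Y=-2, C=-3]  = -5
Without intervention: C = D - 4  [with D=1]  = -3; Y = -C - 2  [with C=-3]  = 1; W = 3·Y - C - 2  [with Y=1, C=-3]  = 4.
Change = -5 − 4 = -9.

-9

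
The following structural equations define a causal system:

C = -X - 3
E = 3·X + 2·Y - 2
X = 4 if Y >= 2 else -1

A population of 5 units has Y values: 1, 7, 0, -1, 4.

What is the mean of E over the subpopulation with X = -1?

Conditioning on X=-1 selects the 3 unit(s) with Y ∈ {1, 0, -1}. Their E values: -3, -5, -7. Mean = -5.

-5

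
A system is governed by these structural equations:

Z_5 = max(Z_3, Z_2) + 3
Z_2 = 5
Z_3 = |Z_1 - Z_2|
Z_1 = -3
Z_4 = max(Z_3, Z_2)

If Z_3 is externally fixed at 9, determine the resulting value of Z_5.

do(Z_3=9) replaces the equation Z_3 = |Z_1 - Z_2| with the constant Z_3 = 9.
Z_5 = max(Z_3, Z_2) + 3  [with Z_3=9, Z_2=5]  = 12

12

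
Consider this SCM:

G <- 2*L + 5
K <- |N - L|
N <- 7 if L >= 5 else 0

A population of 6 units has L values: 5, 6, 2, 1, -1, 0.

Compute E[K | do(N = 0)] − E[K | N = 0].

Under do(N=0), N's equation is replaced by N=0 for every unit. Per-unit K: 5, 6, 2, 1, 1, 0. Mean = 2.5.
Observing N=0 restricts to units where N's equation naturally yields 0: L ∈ {2, 1, -1, 0}. In that subpopulation K = 2, 1, 1, 0, mean 1.
Difference = 2.5 − 1 = 1.5.

1.5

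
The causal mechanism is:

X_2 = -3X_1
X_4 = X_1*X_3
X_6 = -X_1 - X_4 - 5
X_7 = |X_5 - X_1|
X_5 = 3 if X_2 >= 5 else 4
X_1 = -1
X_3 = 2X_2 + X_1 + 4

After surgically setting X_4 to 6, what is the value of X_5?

4

Intervening sets X_4 = 6 and removes its equation (X_4 = X_1*X_3).
No directed path runs from X_4 to X_5, so X_5 keeps its natural value.
X_2 = -3X_1  [with X_1=-1]  = 3
X_5 = 3 if X_2 >= 5 else 4  [with X_2=3]  = 4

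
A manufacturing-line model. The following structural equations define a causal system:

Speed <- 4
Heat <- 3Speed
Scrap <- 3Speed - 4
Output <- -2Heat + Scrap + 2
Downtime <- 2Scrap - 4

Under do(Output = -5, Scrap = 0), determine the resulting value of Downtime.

The joint intervention fixes Output = -5, Scrap = 0, removing each variable's own equation.
Downtime = 2Scrap - 4  [with Scrap=0]  = -4

-4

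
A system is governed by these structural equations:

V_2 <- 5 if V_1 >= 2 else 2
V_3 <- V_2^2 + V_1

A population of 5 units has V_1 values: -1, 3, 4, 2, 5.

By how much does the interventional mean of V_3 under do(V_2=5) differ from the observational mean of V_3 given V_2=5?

do(V_2=5) breaks V_2's dependence on V_1. With V_2=5 fixed, V_3 across the units is 24, 28, 29, 27, 30, mean 27.6.
Observing V_2=5 restricts to units where V_2's equation naturally yields 5: V_1 ∈ {3, 4, 2, 5}. In that subpopulation V_3 = 28, 29, 27, 30, mean 28.5.
Difference = 27.6 − 28.5 = -0.9.

-0.9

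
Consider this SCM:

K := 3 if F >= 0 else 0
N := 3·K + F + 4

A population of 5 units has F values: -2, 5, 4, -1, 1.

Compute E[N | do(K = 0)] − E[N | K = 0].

2.9

Under do(K=0), K's equation is replaced by K=0 for every unit. Per-unit N: 2, 9, 8, 3, 5. Mean = 5.4.
E[N|K=0] averages over only the 2 units with K=0 (F = -2, -1): N = 2, 3, mean 2.5.
Difference = 5.4 − 2.5 = 2.9.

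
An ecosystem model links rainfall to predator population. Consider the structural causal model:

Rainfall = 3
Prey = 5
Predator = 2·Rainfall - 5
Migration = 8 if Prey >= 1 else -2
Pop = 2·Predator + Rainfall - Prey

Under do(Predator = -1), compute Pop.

do(Predator=-1) replaces the equation Predator = 2·Rainfall - 5 with the constant Predator = -1.
Pop = 2·Predator + Rainfall - Prey  [with Predator=-1, Rainfall=3, Prey=5]  = -4

-4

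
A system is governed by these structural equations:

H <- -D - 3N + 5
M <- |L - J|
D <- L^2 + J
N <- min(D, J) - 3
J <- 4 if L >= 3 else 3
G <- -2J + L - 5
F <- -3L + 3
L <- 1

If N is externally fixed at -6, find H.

Under do(N=-6), the mechanism N <- min(D, J) - 3 is discarded; N is fixed at -6.
J = 4 if L >= 3 else 3  [with L=1]  = 3
D = L^2 + J  [with L=1, J=3]  = 4
H = -D - 3N + 5  [with D=4, N=-6]  = 19

19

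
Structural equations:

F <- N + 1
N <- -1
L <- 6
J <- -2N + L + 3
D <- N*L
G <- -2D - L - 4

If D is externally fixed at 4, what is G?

The intervention breaks the incoming arrows to D: D <- N*L no longer applies, and D = 4.
G = -2D - L - 4  [with D=4, L=6]  = -18

-18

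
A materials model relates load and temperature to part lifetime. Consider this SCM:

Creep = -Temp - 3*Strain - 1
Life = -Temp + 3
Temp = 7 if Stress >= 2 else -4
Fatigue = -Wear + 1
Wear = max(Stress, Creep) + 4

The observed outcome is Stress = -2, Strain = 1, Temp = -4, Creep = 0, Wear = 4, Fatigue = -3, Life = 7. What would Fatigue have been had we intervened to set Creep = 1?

Under do(Creep=1), the mechanism Creep = -Temp - 3*Strain - 1 is discarded; Creep is fixed at 1.
Wear = max(Stress, Creep) + 4  [with Stress=-2, Creep=1]  = 5
Fatigue = -Wear + 1  [with Wear=5]  = -4

-4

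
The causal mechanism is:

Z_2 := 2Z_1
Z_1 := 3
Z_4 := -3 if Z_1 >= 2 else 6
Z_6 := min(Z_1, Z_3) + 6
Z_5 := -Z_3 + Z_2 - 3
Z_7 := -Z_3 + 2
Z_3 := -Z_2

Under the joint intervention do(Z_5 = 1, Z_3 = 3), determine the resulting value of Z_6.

9

The joint intervention fixes Z_5 = 1, Z_3 = 3, removing each variable's own equation.
Z_6 = min(Z_1, Z_3) + 6  [with Z_1=3, Z_3=3]  = 9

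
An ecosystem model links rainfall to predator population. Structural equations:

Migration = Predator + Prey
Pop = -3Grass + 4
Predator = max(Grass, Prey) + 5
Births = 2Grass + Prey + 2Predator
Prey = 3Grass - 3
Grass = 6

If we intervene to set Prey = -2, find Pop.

-14

Under do(Prey=-2), the mechanism Prey = 3Grass - 3 is discarded; Prey is fixed at -2.
No directed path runs from Prey to Pop, so Pop keeps its natural value.
Pop = -3Grass + 4  [with Grass=6]  = -14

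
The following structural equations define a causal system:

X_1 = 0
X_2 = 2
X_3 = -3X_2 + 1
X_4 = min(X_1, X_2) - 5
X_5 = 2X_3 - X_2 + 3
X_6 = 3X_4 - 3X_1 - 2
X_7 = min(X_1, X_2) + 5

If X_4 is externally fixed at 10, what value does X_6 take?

Under do(X_4=10), the mechanism X_4 = min(X_1, X_2) - 5 is discarded; X_4 is fixed at 10.
X_6 = 3X_4 - 3X_1 - 2  [with X_4=10, X_1=0]  = 28

28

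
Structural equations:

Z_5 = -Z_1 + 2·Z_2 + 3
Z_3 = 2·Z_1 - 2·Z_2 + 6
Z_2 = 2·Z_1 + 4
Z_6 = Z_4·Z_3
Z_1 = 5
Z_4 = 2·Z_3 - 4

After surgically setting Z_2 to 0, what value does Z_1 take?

5

Under do(Z_2=0), the mechanism Z_2 = 2·Z_1 + 4 is discarded; Z_2 is fixed at 0.
Z_1 is not downstream of the intervention, so its value is determined by the original equations.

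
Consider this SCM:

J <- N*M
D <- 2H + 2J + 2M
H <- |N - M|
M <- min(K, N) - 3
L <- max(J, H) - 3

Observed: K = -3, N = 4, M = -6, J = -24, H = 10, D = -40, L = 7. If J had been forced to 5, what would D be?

Under do(J=5), the mechanism J <- N*M is discarded; J is fixed at 5.
M = min(K, N) - 3  [with K=-3, N=4]  = -6
H = |N - M|  [with N=4, M=-6]  = 10
D = 2H + 2J + 2M  [with H=10, J=5, M=-6]  = 18

18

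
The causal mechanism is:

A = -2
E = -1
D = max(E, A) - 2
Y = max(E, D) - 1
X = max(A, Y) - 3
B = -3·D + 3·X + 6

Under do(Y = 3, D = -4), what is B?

The joint intervention fixes Y = 3, D = -4, removing each variable's own equation.
X = max(A, Y) - 3  [with A=-2, Y=3]  = 0
B = -3·D + 3·X + 6  [with D=-4, X=0]  = 18

18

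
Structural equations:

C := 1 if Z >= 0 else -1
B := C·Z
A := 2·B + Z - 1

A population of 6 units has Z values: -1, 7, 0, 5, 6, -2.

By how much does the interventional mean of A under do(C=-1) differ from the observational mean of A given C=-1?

-4

Under do(C=-1), C's equation is replaced by C=-1 for every unit. Per-unit A: 0, -8, -1, -6, -7, 1. Mean = -3.5.
E[A|C=-1] averages over only the 2 units with C=-1 (Z = -1, -2): A = 0, 1, mean 0.5.
Difference = -3.5 − 0.5 = -4.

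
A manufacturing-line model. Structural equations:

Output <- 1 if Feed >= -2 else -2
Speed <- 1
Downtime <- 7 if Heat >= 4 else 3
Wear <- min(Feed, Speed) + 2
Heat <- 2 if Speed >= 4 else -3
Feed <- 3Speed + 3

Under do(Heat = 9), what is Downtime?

7

The intervention breaks the incoming arrows to Heat: Heat <- 2 if Speed >= 4 else -3 no longer applies, and Heat = 9.
Downtime = 7 if Heat >= 4 else 3  [with Heat=9]  = 7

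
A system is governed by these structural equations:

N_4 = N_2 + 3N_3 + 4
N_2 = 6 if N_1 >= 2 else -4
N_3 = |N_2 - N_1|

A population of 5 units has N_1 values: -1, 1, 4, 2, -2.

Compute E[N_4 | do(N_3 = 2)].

10

Every unit gets N_3=2 under the intervention. N_4 values become 6, 6, 16, 16, 6; E[N_4|do(N_3=2)] = 10.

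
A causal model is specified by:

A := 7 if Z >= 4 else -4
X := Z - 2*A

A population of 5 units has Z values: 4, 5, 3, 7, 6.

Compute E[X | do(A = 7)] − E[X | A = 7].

-0.5

Every unit gets A=7 under the intervention. X values become -10, -9, -11, -7, -8; E[X|do(A=7)] = -9.
Conditioning on A=7 selects the 4 unit(s) with Z ∈ {4, 5, 7, 6}. Their X values: -10, -9, -7, -8. Mean = -8.5.
Difference = -9 − (-8.5) = -0.5.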